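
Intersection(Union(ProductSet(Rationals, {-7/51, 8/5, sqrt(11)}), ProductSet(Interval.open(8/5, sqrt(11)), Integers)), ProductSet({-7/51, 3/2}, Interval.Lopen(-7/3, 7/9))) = ProductSet({-7/51, 3/2}, {-7/51})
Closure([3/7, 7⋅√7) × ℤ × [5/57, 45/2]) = [3/7, 7⋅√7] × ℤ × [5/57, 45/2]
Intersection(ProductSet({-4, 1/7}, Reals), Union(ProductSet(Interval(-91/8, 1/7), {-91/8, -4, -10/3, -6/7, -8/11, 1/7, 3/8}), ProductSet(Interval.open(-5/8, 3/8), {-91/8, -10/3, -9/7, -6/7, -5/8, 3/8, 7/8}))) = Union(ProductSet({1/7}, {-91/8, -10/3, -9/7, -6/7, -5/8, 3/8, 7/8}), ProductSet({-4, 1/7}, {-91/8, -4, -10/3, -6/7, -8/11, 1/7, 3/8}))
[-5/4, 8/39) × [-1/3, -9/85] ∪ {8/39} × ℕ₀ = ({8/39} × ℕ₀) ∪ ([-5/4, 8/39) × [-1/3, -9/85])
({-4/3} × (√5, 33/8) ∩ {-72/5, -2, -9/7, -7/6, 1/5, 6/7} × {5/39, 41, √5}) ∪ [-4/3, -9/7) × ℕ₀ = [-4/3, -9/7) × ℕ₀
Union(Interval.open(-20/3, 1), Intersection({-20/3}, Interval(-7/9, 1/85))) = Interval.open(-20/3, 1)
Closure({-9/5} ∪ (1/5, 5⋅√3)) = {-9/5} ∪ [1/5, 5⋅√3]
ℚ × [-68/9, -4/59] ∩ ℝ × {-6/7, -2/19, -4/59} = ℚ × {-6/7, -2/19, -4/59}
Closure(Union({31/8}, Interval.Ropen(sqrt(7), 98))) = Interval(sqrt(7), 98)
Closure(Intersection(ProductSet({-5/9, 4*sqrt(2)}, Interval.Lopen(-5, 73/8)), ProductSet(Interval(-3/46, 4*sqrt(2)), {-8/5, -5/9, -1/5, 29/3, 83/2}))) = ProductSet({4*sqrt(2)}, {-8/5, -5/9, -1/5})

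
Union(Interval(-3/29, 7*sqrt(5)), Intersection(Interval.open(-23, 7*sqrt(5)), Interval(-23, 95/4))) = Interval.Lopen(-23, 7*sqrt(5))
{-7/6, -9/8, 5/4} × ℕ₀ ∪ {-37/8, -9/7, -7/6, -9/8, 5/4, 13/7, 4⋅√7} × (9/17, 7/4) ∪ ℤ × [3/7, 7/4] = ({-7/6, -9/8, 5/4} × ℕ₀) ∪ (ℤ × [3/7, 7/4]) ∪ ({-37/8, -9/7, -7/6, -9/8, 5/4, 13/7, 4⋅√7} × (9/17, 7/4))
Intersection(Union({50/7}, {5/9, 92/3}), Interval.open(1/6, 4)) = {5/9}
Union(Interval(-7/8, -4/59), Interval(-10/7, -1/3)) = Interval(-10/7, -4/59)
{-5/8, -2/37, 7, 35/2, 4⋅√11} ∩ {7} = {7}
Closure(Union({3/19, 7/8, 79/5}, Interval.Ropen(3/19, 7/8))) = Union({79/5}, Interval(3/19, 7/8))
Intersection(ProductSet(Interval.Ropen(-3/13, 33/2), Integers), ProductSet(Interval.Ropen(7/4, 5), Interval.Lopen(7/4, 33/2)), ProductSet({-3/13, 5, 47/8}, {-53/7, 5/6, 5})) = EmptySet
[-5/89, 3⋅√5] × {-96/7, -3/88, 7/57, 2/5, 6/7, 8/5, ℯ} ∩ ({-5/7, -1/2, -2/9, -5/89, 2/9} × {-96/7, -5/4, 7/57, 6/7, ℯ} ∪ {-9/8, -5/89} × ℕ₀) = {-5/89, 2/9} × {-96/7, 7/57, 6/7, ℯ}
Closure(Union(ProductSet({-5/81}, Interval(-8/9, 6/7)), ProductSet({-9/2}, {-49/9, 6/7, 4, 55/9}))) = Union(ProductSet({-9/2}, {-49/9, 6/7, 4, 55/9}), ProductSet({-5/81}, Interval(-8/9, 6/7)))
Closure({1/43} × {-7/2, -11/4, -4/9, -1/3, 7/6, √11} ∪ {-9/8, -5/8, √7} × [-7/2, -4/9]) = ({1/43} × {-7/2, -11/4, -4/9, -1/3, 7/6, √11}) ∪ ({-9/8, -5/8, √7} × [-7/2, -4/9])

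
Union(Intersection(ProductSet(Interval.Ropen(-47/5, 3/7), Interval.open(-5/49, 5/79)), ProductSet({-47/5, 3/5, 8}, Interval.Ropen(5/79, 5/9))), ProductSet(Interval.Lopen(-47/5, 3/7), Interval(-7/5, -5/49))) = ProductSet(Interval.Lopen(-47/5, 3/7), Interval(-7/5, -5/49))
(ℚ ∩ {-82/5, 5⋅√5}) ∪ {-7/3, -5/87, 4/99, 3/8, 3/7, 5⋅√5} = {-82/5, -7/3, -5/87, 4/99, 3/8, 3/7, 5⋅√5}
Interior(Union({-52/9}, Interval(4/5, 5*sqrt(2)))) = Interval.open(4/5, 5*sqrt(2))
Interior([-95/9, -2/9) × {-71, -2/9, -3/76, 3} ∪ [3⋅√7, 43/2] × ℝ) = (3⋅√7, 43/2) × ℝ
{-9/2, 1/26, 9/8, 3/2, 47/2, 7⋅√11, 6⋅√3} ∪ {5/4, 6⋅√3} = {-9/2, 1/26, 9/8, 5/4, 3/2, 47/2, 7⋅√11, 6⋅√3}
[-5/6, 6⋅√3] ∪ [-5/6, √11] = [-5/6, 6⋅√3]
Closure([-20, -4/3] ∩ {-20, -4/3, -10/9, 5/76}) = {-20, -4/3}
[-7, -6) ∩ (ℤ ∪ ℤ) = {-7}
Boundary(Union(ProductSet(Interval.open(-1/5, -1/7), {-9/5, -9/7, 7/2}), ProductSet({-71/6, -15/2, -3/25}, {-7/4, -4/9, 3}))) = Union(ProductSet({-71/6, -15/2, -3/25}, {-7/4, -4/9, 3}), ProductSet(Interval(-1/5, -1/7), {-9/5, -9/7, 7/2}))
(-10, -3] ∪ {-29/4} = (-10, -3]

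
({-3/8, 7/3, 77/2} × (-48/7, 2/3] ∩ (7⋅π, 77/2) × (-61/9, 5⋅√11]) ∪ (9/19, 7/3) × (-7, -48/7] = (9/19, 7/3) × (-7, -48/7]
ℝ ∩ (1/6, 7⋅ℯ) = (1/6, 7⋅ℯ)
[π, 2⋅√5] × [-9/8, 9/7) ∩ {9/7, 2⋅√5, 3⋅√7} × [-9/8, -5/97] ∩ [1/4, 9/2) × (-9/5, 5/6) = {2⋅√5} × [-9/8, -5/97]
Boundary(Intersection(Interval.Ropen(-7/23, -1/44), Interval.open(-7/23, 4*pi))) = {-7/23, -1/44}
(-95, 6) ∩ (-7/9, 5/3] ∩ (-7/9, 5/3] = (-7/9, 5/3]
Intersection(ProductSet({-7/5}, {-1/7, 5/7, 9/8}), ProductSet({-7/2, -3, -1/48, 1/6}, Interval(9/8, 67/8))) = EmptySet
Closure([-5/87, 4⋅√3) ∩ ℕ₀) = {0, 1, …, 6}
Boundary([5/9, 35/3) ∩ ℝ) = {5/9, 35/3}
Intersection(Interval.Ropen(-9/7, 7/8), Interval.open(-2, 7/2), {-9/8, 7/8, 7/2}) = {-9/8}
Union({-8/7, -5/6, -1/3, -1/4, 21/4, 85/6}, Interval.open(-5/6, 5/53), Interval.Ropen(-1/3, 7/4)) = Union({-8/7, 21/4, 85/6}, Interval.Ropen(-5/6, 7/4))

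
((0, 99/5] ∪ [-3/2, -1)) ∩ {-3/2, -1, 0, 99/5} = {-3/2, 99/5}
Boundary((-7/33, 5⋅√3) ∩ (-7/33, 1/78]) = {-7/33, 1/78}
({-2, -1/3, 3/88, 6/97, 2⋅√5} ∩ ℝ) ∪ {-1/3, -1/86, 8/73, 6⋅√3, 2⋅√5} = {-2, -1/3, -1/86, 3/88, 6/97, 8/73, 6⋅√3, 2⋅√5}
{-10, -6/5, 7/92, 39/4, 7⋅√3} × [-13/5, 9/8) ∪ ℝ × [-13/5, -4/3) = (ℝ × [-13/5, -4/3)) ∪ ({-10, -6/5, 7/92, 39/4, 7⋅√3} × [-13/5, 9/8))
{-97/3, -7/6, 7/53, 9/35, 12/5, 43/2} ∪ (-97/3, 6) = [-97/3, 6) ∪ {43/2}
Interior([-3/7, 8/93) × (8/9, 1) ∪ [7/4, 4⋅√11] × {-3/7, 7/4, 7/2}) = (-3/7, 8/93) × (8/9, 1)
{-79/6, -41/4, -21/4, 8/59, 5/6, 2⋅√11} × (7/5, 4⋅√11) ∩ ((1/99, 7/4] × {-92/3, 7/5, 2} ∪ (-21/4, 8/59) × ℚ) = {8/59, 5/6} × {2}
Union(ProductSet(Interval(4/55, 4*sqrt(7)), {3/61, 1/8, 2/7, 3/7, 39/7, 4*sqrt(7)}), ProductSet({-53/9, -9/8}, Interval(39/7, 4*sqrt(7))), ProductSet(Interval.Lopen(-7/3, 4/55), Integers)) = Union(ProductSet({-53/9, -9/8}, Interval(39/7, 4*sqrt(7))), ProductSet(Interval.Lopen(-7/3, 4/55), Integers), ProductSet(Interval(4/55, 4*sqrt(7)), {3/61, 1/8, 2/7, 3/7, 39/7, 4*sqrt(7)}))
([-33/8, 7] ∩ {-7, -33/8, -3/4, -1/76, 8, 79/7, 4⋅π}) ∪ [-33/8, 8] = [-33/8, 8]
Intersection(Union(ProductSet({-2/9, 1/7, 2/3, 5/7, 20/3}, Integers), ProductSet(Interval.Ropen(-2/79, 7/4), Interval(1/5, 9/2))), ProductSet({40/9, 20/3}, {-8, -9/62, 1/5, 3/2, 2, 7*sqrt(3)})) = ProductSet({20/3}, {-8, 2})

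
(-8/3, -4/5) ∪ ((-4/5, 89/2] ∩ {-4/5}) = (-8/3, -4/5)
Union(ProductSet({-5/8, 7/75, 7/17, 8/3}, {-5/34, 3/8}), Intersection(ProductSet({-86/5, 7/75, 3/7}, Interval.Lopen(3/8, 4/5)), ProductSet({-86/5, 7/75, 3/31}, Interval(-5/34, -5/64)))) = ProductSet({-5/8, 7/75, 7/17, 8/3}, {-5/34, 3/8})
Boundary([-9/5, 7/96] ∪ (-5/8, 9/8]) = {-9/5, 9/8}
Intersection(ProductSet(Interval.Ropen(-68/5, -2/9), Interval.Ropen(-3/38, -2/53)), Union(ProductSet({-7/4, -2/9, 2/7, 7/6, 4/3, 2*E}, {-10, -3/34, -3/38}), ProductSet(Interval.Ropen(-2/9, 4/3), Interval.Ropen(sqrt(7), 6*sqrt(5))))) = ProductSet({-7/4}, {-3/38})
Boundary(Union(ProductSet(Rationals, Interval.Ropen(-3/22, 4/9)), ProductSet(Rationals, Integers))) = ProductSet(Reals, Union(Integers, Interval(-3/22, 4/9)))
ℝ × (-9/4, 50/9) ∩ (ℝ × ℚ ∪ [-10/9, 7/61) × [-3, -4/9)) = (ℝ × (ℚ ∩ (-9/4, 50/9))) ∪ ([-10/9, 7/61) × (-9/4, -4/9))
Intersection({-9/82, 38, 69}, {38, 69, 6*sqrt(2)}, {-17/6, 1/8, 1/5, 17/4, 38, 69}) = {38, 69}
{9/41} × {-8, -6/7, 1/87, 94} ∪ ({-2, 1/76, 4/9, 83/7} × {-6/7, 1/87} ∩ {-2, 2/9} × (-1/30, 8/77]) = ({-2} × {1/87}) ∪ ({9/41} × {-8, -6/7, 1/87, 94})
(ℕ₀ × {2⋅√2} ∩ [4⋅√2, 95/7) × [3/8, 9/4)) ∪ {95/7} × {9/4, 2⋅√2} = {95/7} × {9/4, 2⋅√2}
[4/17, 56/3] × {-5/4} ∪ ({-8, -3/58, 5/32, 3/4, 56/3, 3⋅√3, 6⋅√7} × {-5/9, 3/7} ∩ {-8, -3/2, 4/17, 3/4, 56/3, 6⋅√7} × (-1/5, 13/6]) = ([4/17, 56/3] × {-5/4}) ∪ ({-8, 3/4, 56/3, 6⋅√7} × {3/7})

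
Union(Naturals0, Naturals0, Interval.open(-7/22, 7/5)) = Union(Interval.open(-7/22, 7/5), Naturals0)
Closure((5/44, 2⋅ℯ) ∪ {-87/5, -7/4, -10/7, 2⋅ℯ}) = {-87/5, -7/4, -10/7} ∪ [5/44, 2⋅ℯ]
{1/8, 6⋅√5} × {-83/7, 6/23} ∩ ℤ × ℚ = ∅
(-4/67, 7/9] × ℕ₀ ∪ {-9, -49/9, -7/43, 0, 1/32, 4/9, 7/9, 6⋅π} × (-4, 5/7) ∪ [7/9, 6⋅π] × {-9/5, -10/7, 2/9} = ((-4/67, 7/9] × ℕ₀) ∪ ([7/9, 6⋅π] × {-9/5, -10/7, 2/9}) ∪ ({-9, -49/9, -7/43, 0, 1/32, 4/9, 7/9, 6⋅π} × (-4, 5/7))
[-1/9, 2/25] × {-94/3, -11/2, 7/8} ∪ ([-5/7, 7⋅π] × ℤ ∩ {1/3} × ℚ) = ({1/3} × ℤ) ∪ ([-1/9, 2/25] × {-94/3, -11/2, 7/8})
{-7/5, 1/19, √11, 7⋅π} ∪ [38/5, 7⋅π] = {-7/5, 1/19, √11} ∪ [38/5, 7⋅π]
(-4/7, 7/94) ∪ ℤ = ℤ ∪ (-4/7, 7/94)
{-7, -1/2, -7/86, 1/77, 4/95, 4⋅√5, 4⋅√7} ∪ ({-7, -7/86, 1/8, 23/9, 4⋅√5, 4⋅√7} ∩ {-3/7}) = {-7, -1/2, -7/86, 1/77, 4/95, 4⋅√5, 4⋅√7}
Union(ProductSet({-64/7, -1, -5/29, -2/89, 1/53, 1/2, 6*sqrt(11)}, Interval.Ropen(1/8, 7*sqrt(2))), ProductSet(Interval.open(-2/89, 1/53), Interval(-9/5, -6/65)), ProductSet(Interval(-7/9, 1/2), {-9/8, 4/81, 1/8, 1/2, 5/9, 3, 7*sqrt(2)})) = Union(ProductSet({-64/7, -1, -5/29, -2/89, 1/53, 1/2, 6*sqrt(11)}, Interval.Ropen(1/8, 7*sqrt(2))), ProductSet(Interval(-7/9, 1/2), {-9/8, 4/81, 1/8, 1/2, 5/9, 3, 7*sqrt(2)}), ProductSet(Interval.open(-2/89, 1/53), Interval(-9/5, -6/65)))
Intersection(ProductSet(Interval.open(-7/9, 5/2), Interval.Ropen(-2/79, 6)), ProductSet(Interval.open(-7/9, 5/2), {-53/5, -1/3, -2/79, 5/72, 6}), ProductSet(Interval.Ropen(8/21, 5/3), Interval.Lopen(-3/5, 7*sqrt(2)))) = ProductSet(Interval.Ropen(8/21, 5/3), {-2/79, 5/72})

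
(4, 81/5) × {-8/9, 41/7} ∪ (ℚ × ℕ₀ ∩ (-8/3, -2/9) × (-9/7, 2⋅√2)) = ((4, 81/5) × {-8/9, 41/7}) ∪ ((ℚ ∩ (-8/3, -2/9)) × {0, 1, 2})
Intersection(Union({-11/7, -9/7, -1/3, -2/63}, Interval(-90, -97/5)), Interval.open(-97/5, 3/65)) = {-11/7, -9/7, -1/3, -2/63}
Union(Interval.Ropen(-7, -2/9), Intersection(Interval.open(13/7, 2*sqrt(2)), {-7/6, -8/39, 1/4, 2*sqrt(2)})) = Interval.Ropen(-7, -2/9)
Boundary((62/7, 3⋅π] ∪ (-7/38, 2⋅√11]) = {-7/38, 62/7, 2⋅√11, 3⋅π}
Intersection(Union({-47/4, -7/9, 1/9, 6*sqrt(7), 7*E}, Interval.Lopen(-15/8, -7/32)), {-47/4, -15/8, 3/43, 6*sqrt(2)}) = {-47/4}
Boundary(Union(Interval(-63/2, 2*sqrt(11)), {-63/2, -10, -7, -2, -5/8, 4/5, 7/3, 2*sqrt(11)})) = {-63/2, 2*sqrt(11)}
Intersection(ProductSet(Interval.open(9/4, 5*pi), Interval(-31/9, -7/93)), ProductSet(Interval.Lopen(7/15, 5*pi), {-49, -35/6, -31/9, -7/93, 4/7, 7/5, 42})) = ProductSet(Interval.open(9/4, 5*pi), {-31/9, -7/93})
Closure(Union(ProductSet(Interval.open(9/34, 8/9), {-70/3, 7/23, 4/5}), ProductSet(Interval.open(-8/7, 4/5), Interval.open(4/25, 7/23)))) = Union(ProductSet({-8/7, 4/5}, Interval(4/25, 7/23)), ProductSet(Interval(-8/7, 4/5), {4/25, 7/23}), ProductSet(Interval.open(-8/7, 4/5), Interval.open(4/25, 7/23)), ProductSet(Interval(9/34, 8/9), {-70/3, 7/23, 4/5}))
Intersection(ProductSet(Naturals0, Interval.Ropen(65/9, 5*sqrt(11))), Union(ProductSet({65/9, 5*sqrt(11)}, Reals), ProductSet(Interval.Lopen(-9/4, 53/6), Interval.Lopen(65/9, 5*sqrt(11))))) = ProductSet(Range(0, 9, 1), Interval.open(65/9, 5*sqrt(11)))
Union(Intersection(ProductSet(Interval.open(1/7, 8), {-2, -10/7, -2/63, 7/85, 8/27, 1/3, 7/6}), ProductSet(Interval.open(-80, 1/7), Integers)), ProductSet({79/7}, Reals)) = ProductSet({79/7}, Reals)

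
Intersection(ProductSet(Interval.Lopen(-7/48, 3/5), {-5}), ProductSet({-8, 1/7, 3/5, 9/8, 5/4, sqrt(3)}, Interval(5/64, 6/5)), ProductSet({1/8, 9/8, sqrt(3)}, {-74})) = EmptySet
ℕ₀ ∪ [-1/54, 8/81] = [-1/54, 8/81] ∪ ℕ₀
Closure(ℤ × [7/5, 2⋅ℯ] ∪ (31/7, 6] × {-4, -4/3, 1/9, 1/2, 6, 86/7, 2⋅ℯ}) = (ℤ × [7/5, 2⋅ℯ]) ∪ ([31/7, 6] × {-4, -4/3, 1/9, 1/2, 6, 86/7, 2⋅ℯ})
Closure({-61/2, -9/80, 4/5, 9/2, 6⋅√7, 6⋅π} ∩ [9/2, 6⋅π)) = {9/2, 6⋅√7}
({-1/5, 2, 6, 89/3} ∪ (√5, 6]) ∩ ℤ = {2} ∪ {3, 4, 5, 6}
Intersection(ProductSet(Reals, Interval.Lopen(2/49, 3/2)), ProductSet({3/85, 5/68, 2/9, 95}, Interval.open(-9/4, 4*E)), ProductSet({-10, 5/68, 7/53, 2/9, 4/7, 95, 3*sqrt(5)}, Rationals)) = ProductSet({5/68, 2/9, 95}, Intersection(Interval.Lopen(2/49, 3/2), Rationals))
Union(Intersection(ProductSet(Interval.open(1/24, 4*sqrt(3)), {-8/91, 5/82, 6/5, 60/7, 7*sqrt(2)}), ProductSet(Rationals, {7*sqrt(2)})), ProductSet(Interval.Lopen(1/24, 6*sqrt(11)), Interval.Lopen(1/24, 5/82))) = Union(ProductSet(Intersection(Interval.open(1/24, 4*sqrt(3)), Rationals), {7*sqrt(2)}), ProductSet(Interval.Lopen(1/24, 6*sqrt(11)), Interval.Lopen(1/24, 5/82)))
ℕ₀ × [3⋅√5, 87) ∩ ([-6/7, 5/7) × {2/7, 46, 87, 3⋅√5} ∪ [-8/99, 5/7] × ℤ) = {0} × ({3⋅√5} ∪ {7, 8, …, 86})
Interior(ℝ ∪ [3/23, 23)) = (-∞, ∞)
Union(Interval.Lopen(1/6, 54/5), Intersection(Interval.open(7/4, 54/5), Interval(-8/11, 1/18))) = Interval.Lopen(1/6, 54/5)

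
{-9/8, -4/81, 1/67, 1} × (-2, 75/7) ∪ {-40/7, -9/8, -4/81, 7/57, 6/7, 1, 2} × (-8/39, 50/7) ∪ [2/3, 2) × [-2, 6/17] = ({-9/8, -4/81, 1/67, 1} × (-2, 75/7)) ∪ ([2/3, 2) × [-2, 6/17]) ∪ ({-40/7, -9/8, -4/81, 7/57, 6/7, 1, 2} × (-8/39, 50/7))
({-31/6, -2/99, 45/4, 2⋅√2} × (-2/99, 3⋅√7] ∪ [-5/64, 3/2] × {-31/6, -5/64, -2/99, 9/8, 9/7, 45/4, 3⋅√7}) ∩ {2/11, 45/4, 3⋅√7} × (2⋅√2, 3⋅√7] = ({2/11} × {3⋅√7}) ∪ ({45/4} × (2⋅√2, 3⋅√7])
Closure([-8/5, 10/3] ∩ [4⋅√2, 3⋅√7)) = ∅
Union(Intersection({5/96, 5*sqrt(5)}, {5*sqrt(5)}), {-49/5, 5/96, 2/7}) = {-49/5, 5/96, 2/7, 5*sqrt(5)}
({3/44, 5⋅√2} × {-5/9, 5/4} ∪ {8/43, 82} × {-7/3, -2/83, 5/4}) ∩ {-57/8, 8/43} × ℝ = {8/43} × {-7/3, -2/83, 5/4}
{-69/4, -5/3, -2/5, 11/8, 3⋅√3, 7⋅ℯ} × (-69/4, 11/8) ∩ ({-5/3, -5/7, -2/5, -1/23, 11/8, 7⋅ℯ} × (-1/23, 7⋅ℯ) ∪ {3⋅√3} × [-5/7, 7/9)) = ({3⋅√3} × [-5/7, 7/9)) ∪ ({-5/3, -2/5, 11/8, 7⋅ℯ} × (-1/23, 11/8))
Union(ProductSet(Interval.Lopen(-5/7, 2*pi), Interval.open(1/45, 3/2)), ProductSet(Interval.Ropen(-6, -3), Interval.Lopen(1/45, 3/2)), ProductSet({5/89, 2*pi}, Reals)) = Union(ProductSet({5/89, 2*pi}, Reals), ProductSet(Interval.Ropen(-6, -3), Interval.Lopen(1/45, 3/2)), ProductSet(Interval.Lopen(-5/7, 2*pi), Interval.open(1/45, 3/2)))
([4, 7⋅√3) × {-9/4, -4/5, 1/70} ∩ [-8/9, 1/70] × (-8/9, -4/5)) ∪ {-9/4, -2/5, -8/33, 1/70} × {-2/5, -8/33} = {-9/4, -2/5, -8/33, 1/70} × {-2/5, -8/33}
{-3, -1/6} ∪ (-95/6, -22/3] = (-95/6, -22/3] ∪ {-3, -1/6}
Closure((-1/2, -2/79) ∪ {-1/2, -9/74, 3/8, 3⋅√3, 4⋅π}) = [-1/2, -2/79] ∪ {3/8, 3⋅√3, 4⋅π}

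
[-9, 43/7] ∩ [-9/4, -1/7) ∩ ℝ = [-9/4, -1/7)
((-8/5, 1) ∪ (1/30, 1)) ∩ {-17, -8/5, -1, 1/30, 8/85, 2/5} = {-1, 1/30, 8/85, 2/5}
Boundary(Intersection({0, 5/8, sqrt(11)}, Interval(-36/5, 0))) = {0}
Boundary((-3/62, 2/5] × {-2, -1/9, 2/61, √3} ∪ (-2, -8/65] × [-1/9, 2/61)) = ({-2, -8/65} × [-1/9, 2/61]) ∪ ([-2, -8/65] × {-1/9, 2/61}) ∪ ([-3/62, 2/5] × {-2, -1/9, 2/61, √3})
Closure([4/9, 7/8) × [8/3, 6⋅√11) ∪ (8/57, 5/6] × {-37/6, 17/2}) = ([8/57, 5/6] × {-37/6, 17/2}) ∪ ({4/9, 7/8} × [8/3, 6⋅√11]) ∪ ([4/9, 7/8] × {8/3, 6⋅√11}) ∪ ([4/9, 7/8) × [8/3, 6⋅√11))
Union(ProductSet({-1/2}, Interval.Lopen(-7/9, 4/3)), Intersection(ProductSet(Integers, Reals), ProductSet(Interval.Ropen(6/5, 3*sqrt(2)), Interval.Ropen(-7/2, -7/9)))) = Union(ProductSet({-1/2}, Interval.Lopen(-7/9, 4/3)), ProductSet(Range(2, 5, 1), Interval.Ropen(-7/2, -7/9)))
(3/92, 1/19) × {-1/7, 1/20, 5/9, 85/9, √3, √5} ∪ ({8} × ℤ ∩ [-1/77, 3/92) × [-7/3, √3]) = (3/92, 1/19) × {-1/7, 1/20, 5/9, 85/9, √3, √5}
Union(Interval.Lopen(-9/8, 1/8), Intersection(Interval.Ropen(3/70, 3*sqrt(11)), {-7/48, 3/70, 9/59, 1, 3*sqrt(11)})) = Union({9/59, 1}, Interval.Lopen(-9/8, 1/8))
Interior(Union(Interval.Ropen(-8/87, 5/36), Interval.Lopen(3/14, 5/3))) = Union(Interval.open(-8/87, 5/36), Interval.open(3/14, 5/3))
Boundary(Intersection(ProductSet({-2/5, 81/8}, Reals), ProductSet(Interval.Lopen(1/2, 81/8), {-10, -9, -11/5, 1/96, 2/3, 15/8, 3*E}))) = ProductSet({81/8}, {-10, -9, -11/5, 1/96, 2/3, 15/8, 3*E})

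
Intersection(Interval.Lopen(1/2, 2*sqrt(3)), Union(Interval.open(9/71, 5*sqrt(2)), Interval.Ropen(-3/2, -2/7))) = Interval.Lopen(1/2, 2*sqrt(3))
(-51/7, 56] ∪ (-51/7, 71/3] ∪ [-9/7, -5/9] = (-51/7, 56]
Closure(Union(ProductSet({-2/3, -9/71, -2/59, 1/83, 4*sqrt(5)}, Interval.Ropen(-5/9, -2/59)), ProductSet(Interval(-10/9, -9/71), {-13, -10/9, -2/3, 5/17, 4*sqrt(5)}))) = Union(ProductSet({-2/3, -9/71, -2/59, 1/83, 4*sqrt(5)}, Interval(-5/9, -2/59)), ProductSet(Interval(-10/9, -9/71), {-13, -10/9, -2/3, 5/17, 4*sqrt(5)}))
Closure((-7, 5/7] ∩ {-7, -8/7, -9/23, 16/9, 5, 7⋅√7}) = {-8/7, -9/23}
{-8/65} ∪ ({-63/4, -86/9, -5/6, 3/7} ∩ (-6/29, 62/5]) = {-8/65, 3/7}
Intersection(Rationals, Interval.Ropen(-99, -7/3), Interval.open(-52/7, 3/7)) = Intersection(Interval.open(-52/7, -7/3), Rationals)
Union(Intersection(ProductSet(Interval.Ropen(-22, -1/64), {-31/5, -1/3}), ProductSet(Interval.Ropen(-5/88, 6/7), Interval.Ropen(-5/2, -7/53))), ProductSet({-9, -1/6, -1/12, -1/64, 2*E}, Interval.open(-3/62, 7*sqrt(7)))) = Union(ProductSet({-9, -1/6, -1/12, -1/64, 2*E}, Interval.open(-3/62, 7*sqrt(7))), ProductSet(Interval.Ropen(-5/88, -1/64), {-1/3}))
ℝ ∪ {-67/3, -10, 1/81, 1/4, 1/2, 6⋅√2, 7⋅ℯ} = ℝ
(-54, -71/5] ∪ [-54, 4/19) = [-54, 4/19)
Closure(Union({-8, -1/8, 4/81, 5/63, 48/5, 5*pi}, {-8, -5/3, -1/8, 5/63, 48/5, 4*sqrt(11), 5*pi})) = {-8, -5/3, -1/8, 4/81, 5/63, 48/5, 4*sqrt(11), 5*pi}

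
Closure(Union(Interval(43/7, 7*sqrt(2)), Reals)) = Interval(-oo, oo)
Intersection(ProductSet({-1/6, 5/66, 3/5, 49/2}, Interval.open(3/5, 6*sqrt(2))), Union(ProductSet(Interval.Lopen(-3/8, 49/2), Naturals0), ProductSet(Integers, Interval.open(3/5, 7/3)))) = ProductSet({-1/6, 5/66, 3/5, 49/2}, Range(1, 9, 1))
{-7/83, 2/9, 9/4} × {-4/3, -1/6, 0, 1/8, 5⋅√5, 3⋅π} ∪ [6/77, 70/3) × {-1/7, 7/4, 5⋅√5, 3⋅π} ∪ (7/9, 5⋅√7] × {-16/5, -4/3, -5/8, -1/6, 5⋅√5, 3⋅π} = ([6/77, 70/3) × {-1/7, 7/4, 5⋅√5, 3⋅π}) ∪ ({-7/83, 2/9, 9/4} × {-4/3, -1/6, 0, 1/8, 5⋅√5, 3⋅π}) ∪ ((7/9, 5⋅√7] × {-16/5, -4/3, -5/8, -1/6, 5⋅√5, 3⋅π})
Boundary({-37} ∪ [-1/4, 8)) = {-37, -1/4, 8}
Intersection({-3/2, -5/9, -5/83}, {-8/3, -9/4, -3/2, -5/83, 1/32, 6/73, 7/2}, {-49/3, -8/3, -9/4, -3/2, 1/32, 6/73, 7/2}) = {-3/2}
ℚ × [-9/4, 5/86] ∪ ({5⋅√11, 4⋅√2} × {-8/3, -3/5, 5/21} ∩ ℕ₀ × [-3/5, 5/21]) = ℚ × [-9/4, 5/86]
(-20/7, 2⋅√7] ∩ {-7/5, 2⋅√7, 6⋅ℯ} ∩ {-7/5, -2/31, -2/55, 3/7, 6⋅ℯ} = {-7/5}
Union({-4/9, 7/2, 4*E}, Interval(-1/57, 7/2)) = Union({-4/9, 4*E}, Interval(-1/57, 7/2))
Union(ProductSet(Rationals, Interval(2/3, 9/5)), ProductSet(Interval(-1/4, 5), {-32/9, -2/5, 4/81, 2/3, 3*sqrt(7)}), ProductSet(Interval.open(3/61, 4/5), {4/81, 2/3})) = Union(ProductSet(Interval(-1/4, 5), {-32/9, -2/5, 4/81, 2/3, 3*sqrt(7)}), ProductSet(Rationals, Interval(2/3, 9/5)))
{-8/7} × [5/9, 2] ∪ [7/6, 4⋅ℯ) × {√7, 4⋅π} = ({-8/7} × [5/9, 2]) ∪ ([7/6, 4⋅ℯ) × {√7, 4⋅π})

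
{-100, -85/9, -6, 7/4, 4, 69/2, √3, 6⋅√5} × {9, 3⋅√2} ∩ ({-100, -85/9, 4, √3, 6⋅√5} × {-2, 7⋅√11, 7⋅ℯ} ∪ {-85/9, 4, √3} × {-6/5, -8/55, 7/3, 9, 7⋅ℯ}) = {-85/9, 4, √3} × {9}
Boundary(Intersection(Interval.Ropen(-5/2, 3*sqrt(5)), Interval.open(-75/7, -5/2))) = EmptySet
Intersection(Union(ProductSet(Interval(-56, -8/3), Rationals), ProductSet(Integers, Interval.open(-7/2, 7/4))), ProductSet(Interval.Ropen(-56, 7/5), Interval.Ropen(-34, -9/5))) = Union(ProductSet(Interval(-56, -8/3), Intersection(Interval.Ropen(-34, -9/5), Rationals)), ProductSet(Range(-56, 2, 1), Interval.open(-7/2, -9/5)))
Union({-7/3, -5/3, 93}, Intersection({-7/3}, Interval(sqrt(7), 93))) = {-7/3, -5/3, 93}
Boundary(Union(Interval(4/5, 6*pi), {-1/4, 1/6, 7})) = {-1/4, 1/6, 4/5, 6*pi}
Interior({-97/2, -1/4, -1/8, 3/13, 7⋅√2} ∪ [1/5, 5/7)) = (1/5, 5/7)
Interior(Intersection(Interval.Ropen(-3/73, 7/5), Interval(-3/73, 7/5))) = Interval.open(-3/73, 7/5)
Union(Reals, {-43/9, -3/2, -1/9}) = Reals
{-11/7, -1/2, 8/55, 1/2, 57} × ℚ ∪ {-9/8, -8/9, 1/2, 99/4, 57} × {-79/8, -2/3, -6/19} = ({-11/7, -1/2, 8/55, 1/2, 57} × ℚ) ∪ ({-9/8, -8/9, 1/2, 99/4, 57} × {-79/8, -2/3, -6/19})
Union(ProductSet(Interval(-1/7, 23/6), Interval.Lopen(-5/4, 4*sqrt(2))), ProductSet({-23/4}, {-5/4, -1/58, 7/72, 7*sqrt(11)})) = Union(ProductSet({-23/4}, {-5/4, -1/58, 7/72, 7*sqrt(11)}), ProductSet(Interval(-1/7, 23/6), Interval.Lopen(-5/4, 4*sqrt(2))))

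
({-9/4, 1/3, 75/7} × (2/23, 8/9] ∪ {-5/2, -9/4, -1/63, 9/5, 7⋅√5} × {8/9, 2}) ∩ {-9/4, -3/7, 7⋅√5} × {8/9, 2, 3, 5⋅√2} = {-9/4, 7⋅√5} × {8/9, 2}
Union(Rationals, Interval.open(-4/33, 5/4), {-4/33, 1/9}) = Union(Interval(-4/33, 5/4), Rationals)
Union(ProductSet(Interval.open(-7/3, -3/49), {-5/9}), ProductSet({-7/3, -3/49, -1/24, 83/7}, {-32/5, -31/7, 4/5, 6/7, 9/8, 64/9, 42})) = Union(ProductSet({-7/3, -3/49, -1/24, 83/7}, {-32/5, -31/7, 4/5, 6/7, 9/8, 64/9, 42}), ProductSet(Interval.open(-7/3, -3/49), {-5/9}))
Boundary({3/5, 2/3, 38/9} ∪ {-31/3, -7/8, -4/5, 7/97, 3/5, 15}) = {-31/3, -7/8, -4/5, 7/97, 3/5, 2/3, 38/9, 15}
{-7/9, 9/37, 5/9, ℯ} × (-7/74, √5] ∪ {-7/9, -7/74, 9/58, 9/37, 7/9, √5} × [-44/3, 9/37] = ({-7/9, 9/37, 5/9, ℯ} × (-7/74, √5]) ∪ ({-7/9, -7/74, 9/58, 9/37, 7/9, √5} × [-44/3, 9/37])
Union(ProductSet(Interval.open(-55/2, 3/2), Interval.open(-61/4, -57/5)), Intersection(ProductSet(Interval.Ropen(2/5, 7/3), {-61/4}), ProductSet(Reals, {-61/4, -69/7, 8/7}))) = Union(ProductSet(Interval.open(-55/2, 3/2), Interval.open(-61/4, -57/5)), ProductSet(Interval.Ropen(2/5, 7/3), {-61/4}))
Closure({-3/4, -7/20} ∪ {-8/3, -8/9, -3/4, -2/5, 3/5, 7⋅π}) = {-8/3, -8/9, -3/4, -2/5, -7/20, 3/5, 7⋅π}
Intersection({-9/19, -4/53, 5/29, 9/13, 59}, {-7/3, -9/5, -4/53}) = {-4/53}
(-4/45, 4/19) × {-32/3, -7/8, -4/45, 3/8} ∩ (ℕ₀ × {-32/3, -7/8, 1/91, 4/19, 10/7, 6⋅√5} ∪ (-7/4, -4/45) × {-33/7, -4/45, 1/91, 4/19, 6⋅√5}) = {0} × {-32/3, -7/8}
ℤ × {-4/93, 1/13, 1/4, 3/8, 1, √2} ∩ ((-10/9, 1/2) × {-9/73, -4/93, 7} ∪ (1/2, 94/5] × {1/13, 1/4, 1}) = ({-1, 0} × {-4/93}) ∪ ({1, 2, …, 18} × {1/13, 1/4, 1})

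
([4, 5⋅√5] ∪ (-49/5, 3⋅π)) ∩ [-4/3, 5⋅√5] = [-4/3, 5⋅√5]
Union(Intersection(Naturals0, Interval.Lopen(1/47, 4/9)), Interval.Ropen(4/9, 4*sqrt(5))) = Interval.Ropen(4/9, 4*sqrt(5))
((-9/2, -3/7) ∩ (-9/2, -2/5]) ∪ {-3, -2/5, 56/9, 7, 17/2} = (-9/2, -3/7) ∪ {-2/5, 56/9, 7, 17/2}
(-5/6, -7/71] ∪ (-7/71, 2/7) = (-5/6, 2/7)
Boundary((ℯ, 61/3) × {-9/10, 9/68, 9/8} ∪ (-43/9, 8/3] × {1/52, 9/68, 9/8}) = ([-43/9, 8/3] × {1/52, 9/68, 9/8}) ∪ ([ℯ, 61/3] × {-9/10, 9/68, 9/8})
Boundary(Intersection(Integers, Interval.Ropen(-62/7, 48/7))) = Range(-8, 7, 1)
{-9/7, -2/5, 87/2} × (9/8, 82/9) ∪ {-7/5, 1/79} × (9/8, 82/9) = {-7/5, -9/7, -2/5, 1/79, 87/2} × (9/8, 82/9)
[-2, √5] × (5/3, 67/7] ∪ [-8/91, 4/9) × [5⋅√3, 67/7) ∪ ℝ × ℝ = ℝ × ℝ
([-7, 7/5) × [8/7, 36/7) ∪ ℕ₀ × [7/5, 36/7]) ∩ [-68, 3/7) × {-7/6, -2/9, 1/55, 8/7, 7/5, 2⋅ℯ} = [-7, 3/7) × {8/7, 7/5}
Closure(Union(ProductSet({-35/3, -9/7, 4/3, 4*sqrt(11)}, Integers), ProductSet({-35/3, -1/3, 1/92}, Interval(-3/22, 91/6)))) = Union(ProductSet({-35/3, -1/3, 1/92}, Interval(-3/22, 91/6)), ProductSet({-35/3, -9/7, 4/3, 4*sqrt(11)}, Integers))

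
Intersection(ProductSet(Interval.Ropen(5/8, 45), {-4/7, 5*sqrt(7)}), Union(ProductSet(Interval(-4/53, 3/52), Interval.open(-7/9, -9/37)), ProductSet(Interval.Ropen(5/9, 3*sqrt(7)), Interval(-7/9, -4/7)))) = ProductSet(Interval.Ropen(5/8, 3*sqrt(7)), {-4/7})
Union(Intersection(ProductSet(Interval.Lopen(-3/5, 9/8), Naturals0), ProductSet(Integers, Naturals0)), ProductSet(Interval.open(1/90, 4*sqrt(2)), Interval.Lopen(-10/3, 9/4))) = Union(ProductSet(Interval.open(1/90, 4*sqrt(2)), Interval.Lopen(-10/3, 9/4)), ProductSet(Range(0, 2, 1), Naturals0))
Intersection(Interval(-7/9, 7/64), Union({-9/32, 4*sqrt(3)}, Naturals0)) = Union({-9/32}, Range(0, 1, 1))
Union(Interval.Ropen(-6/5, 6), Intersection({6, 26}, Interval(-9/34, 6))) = Interval(-6/5, 6)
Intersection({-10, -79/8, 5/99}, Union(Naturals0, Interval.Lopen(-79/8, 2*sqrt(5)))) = {5/99}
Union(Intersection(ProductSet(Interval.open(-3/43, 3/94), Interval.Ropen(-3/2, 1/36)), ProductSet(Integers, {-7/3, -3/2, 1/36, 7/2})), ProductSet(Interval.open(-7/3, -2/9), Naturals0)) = Union(ProductSet(Interval.open(-7/3, -2/9), Naturals0), ProductSet(Range(0, 1, 1), {-3/2}))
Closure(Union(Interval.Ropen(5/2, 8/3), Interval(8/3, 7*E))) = Interval(5/2, 7*E)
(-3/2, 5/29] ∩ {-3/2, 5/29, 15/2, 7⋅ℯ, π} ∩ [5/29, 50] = {5/29}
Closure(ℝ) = ℝ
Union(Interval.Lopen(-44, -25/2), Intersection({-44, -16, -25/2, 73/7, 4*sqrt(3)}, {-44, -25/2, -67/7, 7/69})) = Interval(-44, -25/2)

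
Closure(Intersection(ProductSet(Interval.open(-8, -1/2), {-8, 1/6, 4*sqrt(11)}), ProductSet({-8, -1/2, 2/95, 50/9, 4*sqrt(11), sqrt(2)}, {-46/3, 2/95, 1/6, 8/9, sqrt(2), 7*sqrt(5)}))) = EmptySet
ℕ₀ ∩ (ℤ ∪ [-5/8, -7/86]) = ℕ₀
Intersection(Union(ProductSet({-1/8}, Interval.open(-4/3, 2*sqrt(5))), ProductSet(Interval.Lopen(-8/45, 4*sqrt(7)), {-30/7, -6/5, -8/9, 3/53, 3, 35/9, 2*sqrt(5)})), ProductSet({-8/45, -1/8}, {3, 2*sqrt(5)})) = ProductSet({-1/8}, {3, 2*sqrt(5)})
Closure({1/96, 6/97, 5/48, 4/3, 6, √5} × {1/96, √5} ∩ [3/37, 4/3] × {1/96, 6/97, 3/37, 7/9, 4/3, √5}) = {5/48, 4/3} × {1/96, √5}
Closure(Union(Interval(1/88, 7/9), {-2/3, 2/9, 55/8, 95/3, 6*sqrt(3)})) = Union({-2/3, 55/8, 95/3, 6*sqrt(3)}, Interval(1/88, 7/9))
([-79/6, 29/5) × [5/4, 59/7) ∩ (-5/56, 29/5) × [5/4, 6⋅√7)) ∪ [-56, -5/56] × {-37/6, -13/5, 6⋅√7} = ((-5/56, 29/5) × [5/4, 59/7)) ∪ ([-56, -5/56] × {-37/6, -13/5, 6⋅√7})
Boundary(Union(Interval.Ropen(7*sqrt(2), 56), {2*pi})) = {56, 7*sqrt(2), 2*pi}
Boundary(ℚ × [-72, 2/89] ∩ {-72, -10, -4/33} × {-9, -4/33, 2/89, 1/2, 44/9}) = {-72, -10, -4/33} × {-9, -4/33, 2/89}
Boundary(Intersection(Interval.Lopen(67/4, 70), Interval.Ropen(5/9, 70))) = {67/4, 70}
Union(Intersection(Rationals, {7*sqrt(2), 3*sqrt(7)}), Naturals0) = Naturals0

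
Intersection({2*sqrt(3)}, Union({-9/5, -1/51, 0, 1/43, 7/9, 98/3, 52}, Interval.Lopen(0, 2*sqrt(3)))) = {2*sqrt(3)}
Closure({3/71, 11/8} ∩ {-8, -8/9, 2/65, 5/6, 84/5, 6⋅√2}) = ∅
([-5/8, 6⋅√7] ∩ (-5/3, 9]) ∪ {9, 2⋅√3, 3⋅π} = [-5/8, 9] ∪ {3⋅π}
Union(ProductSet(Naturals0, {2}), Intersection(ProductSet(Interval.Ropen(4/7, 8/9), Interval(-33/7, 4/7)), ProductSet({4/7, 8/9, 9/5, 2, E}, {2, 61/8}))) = ProductSet(Naturals0, {2})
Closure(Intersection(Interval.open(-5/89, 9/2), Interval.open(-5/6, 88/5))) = Interval(-5/89, 9/2)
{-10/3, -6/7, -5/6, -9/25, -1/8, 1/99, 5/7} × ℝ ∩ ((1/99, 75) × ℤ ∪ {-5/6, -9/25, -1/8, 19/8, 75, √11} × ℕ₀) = ({5/7} × ℤ) ∪ ({-5/6, -9/25, -1/8} × ℕ₀)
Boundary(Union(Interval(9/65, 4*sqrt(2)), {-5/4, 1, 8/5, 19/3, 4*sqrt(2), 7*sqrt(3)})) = {-5/4, 9/65, 19/3, 4*sqrt(2), 7*sqrt(3)}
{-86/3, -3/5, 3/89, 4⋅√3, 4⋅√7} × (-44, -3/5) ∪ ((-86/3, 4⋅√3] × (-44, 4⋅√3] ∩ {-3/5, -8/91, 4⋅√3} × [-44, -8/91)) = ({-3/5, -8/91, 4⋅√3} × (-44, -8/91)) ∪ ({-86/3, -3/5, 3/89, 4⋅√3, 4⋅√7} × (-44, -3/5))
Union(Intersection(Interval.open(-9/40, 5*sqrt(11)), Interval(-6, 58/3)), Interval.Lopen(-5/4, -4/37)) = Interval.open(-5/4, 5*sqrt(11))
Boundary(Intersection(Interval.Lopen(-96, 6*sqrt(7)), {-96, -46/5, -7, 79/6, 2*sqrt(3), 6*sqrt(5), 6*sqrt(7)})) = {-46/5, -7, 79/6, 2*sqrt(3), 6*sqrt(5), 6*sqrt(7)}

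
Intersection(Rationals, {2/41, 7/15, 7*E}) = {2/41, 7/15}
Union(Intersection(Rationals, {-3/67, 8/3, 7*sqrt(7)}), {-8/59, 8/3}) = {-8/59, -3/67, 8/3}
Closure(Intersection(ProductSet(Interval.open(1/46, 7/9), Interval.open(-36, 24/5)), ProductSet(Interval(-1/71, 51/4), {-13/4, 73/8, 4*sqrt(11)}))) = ProductSet(Interval(1/46, 7/9), {-13/4})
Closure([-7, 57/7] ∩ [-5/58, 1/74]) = [-5/58, 1/74]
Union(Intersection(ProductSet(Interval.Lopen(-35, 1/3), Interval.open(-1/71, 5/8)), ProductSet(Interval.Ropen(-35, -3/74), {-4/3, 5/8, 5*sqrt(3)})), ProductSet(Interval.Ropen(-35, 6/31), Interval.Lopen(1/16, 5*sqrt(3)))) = ProductSet(Interval.Ropen(-35, 6/31), Interval.Lopen(1/16, 5*sqrt(3)))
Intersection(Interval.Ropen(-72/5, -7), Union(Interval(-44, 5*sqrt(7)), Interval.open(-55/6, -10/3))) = Interval.Ropen(-72/5, -7)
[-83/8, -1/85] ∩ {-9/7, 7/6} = {-9/7}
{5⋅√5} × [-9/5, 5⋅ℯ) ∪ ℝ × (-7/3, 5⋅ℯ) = ℝ × (-7/3, 5⋅ℯ)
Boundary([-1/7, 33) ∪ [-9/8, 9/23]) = {-9/8, 33}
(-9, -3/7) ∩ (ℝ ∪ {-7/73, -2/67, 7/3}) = (-9, -3/7)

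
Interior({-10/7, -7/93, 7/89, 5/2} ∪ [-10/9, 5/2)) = (-10/9, 5/2)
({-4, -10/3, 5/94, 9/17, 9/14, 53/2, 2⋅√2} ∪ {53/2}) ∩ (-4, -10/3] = {-10/3}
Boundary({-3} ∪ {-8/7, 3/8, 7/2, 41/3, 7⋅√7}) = {-3, -8/7, 3/8, 7/2, 41/3, 7⋅√7}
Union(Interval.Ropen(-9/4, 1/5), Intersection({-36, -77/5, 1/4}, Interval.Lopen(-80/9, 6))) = Union({1/4}, Interval.Ropen(-9/4, 1/5))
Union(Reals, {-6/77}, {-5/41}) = Reals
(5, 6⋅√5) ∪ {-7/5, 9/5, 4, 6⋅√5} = {-7/5, 9/5, 4} ∪ (5, 6⋅√5]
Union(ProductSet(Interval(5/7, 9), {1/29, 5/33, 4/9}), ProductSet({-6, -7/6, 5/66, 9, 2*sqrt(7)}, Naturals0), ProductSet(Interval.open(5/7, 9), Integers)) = Union(ProductSet({-6, -7/6, 5/66, 9, 2*sqrt(7)}, Naturals0), ProductSet(Interval(5/7, 9), {1/29, 5/33, 4/9}), ProductSet(Interval.open(5/7, 9), Integers))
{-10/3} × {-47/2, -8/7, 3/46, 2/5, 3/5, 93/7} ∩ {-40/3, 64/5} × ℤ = ∅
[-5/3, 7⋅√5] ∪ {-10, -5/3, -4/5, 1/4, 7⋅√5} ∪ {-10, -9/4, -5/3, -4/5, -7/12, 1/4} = {-10, -9/4} ∪ [-5/3, 7⋅√5]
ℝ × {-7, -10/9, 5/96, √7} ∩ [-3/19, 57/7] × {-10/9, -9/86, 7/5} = [-3/19, 57/7] × {-10/9}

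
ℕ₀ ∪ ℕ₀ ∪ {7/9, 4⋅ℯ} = ℕ₀ ∪ {7/9, 4⋅ℯ}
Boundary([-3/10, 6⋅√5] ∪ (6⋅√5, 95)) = {-3/10, 95}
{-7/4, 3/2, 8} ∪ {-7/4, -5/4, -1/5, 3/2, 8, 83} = {-7/4, -5/4, -1/5, 3/2, 8, 83}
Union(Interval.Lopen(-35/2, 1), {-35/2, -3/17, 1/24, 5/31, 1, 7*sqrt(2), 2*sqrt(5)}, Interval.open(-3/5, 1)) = Union({7*sqrt(2), 2*sqrt(5)}, Interval(-35/2, 1))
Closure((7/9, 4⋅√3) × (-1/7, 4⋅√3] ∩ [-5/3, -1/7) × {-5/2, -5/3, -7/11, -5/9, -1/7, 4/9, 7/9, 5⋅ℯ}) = ∅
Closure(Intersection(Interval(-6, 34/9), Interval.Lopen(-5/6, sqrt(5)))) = Interval(-5/6, sqrt(5))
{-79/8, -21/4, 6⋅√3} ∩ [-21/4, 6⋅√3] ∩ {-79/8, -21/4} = {-21/4}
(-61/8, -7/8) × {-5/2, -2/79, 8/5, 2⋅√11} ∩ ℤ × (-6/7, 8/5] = {-7, -6, …, -1} × {-2/79, 8/5}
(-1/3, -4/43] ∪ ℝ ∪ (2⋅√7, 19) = (-∞, ∞)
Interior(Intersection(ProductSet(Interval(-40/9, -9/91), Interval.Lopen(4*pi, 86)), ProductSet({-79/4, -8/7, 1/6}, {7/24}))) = EmptySet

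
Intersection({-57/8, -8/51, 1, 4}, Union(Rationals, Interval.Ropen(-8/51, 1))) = {-57/8, -8/51, 1, 4}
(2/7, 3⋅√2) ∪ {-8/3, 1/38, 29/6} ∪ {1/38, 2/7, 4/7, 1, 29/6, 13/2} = {-8/3, 1/38, 29/6, 13/2} ∪ [2/7, 3⋅√2)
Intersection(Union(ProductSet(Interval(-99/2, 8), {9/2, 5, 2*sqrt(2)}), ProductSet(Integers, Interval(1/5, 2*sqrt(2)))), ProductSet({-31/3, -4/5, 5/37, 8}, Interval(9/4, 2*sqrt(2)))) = Union(ProductSet({8}, Interval(9/4, 2*sqrt(2))), ProductSet({-31/3, -4/5, 5/37, 8}, {2*sqrt(2)}))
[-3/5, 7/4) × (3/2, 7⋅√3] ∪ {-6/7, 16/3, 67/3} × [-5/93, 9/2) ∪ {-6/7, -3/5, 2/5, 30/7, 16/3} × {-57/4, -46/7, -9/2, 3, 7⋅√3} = ({-6/7, 16/3, 67/3} × [-5/93, 9/2)) ∪ ([-3/5, 7/4) × (3/2, 7⋅√3]) ∪ ({-6/7, -3/5, 2/5, 30/7, 16/3} × {-57/4, -46/7, -9/2, 3, 7⋅√3})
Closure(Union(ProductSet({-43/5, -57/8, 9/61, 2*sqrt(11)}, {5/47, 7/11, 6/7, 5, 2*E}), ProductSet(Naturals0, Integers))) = Union(ProductSet({-43/5, -57/8, 9/61, 2*sqrt(11)}, {5/47, 7/11, 6/7, 5, 2*E}), ProductSet(Naturals0, Integers))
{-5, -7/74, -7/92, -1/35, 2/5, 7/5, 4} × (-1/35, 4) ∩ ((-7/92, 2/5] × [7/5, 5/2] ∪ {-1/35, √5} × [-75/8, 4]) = ({-1/35} × (-1/35, 4)) ∪ ({-1/35, 2/5} × [7/5, 5/2])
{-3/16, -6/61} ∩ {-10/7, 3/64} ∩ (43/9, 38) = ∅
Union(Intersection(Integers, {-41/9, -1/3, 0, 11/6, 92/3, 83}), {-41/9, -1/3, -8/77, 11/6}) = {-41/9, -1/3, -8/77, 0, 11/6, 83}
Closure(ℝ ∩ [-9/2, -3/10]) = [-9/2, -3/10]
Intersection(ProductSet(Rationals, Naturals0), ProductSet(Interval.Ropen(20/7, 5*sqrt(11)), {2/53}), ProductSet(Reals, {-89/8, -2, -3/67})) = EmptySet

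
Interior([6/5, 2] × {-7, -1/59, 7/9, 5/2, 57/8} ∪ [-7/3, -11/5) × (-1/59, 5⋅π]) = (-7/3, -11/5) × (-1/59, 5⋅π)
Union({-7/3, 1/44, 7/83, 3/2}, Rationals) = Rationals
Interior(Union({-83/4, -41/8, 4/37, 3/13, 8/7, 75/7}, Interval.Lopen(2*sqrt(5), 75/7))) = Interval.open(2*sqrt(5), 75/7)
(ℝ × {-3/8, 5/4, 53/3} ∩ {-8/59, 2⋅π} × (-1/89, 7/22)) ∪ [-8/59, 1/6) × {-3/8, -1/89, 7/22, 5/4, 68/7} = [-8/59, 1/6) × {-3/8, -1/89, 7/22, 5/4, 68/7}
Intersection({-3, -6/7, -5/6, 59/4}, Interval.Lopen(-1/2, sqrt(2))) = EmptySet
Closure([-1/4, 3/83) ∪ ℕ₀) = [-1/4, 3/83] ∪ ℕ₀ ∪ (ℕ₀ \ (-1/4, 3/83))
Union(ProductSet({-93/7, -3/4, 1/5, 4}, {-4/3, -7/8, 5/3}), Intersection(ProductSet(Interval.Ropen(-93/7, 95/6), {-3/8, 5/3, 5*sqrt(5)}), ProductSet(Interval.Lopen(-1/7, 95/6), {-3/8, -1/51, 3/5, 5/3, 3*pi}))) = Union(ProductSet({-93/7, -3/4, 1/5, 4}, {-4/3, -7/8, 5/3}), ProductSet(Interval.open(-1/7, 95/6), {-3/8, 5/3}))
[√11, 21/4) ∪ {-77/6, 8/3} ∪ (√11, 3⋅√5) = {-77/6, 8/3} ∪ [√11, 3⋅√5)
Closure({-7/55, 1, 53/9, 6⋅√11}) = {-7/55, 1, 53/9, 6⋅√11}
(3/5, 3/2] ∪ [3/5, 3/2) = [3/5, 3/2]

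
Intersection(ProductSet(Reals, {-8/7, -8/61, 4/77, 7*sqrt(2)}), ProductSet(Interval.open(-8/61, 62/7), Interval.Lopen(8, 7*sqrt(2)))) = ProductSet(Interval.open(-8/61, 62/7), {7*sqrt(2)})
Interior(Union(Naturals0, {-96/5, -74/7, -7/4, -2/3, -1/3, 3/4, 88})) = EmptySet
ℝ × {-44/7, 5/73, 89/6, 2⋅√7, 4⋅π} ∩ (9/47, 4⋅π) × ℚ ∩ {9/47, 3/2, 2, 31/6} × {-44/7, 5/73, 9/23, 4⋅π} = {3/2, 2, 31/6} × {-44/7, 5/73}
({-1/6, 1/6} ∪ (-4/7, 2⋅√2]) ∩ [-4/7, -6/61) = (-4/7, -6/61)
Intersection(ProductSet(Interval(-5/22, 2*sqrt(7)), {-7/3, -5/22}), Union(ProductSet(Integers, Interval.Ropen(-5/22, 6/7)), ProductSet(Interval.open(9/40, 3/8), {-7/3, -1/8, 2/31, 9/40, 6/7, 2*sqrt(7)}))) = Union(ProductSet(Interval.open(9/40, 3/8), {-7/3}), ProductSet(Range(0, 6, 1), {-5/22}))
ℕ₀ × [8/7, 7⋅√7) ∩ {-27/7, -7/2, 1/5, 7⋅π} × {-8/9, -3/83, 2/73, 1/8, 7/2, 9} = ∅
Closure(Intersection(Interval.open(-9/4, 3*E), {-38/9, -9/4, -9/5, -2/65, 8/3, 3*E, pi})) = {-9/5, -2/65, 8/3, pi}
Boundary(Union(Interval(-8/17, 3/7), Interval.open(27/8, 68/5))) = {-8/17, 3/7, 27/8, 68/5}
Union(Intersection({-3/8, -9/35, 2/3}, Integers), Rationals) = Rationals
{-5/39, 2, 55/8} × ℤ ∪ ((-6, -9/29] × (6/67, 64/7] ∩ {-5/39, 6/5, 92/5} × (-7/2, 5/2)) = {-5/39, 2, 55/8} × ℤ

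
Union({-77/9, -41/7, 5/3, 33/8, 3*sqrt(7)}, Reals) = Reals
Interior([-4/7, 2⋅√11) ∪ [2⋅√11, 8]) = (-4/7, 8)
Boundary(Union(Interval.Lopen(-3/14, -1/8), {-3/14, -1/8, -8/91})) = {-3/14, -1/8, -8/91}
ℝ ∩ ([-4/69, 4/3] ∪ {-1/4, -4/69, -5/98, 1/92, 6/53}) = {-1/4} ∪ [-4/69, 4/3]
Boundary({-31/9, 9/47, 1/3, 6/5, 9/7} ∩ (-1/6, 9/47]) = {9/47}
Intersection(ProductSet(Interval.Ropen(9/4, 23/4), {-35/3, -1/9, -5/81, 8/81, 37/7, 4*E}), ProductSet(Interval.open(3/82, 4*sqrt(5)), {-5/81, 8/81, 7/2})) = ProductSet(Interval.Ropen(9/4, 23/4), {-5/81, 8/81})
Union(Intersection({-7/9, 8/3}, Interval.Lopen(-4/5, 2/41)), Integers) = Union({-7/9}, Integers)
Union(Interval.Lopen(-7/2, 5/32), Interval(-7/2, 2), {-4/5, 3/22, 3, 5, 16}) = Union({3, 5, 16}, Interval(-7/2, 2))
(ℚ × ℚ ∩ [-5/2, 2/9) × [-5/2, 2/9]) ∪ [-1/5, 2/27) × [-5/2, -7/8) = ([-1/5, 2/27) × [-5/2, -7/8)) ∪ ((ℚ ∩ [-5/2, 2/9)) × (ℚ ∩ [-5/2, 2/9]))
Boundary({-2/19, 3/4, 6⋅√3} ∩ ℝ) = {-2/19, 3/4, 6⋅√3}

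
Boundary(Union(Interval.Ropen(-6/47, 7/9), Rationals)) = Union(Interval(-oo, -6/47), Interval(7/9, oo))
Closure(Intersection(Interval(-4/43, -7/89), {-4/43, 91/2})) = {-4/43}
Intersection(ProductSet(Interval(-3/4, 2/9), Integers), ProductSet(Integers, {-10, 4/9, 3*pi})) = ProductSet(Range(0, 1, 1), {-10})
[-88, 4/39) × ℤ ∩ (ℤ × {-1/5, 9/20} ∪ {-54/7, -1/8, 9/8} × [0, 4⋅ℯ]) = {-54/7, -1/8} × {0, 1, …, 10}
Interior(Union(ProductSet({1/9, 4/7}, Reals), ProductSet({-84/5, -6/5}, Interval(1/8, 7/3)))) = EmptySet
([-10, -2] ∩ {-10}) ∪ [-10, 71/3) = [-10, 71/3)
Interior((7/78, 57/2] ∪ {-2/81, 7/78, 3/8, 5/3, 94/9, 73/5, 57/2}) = (7/78, 57/2)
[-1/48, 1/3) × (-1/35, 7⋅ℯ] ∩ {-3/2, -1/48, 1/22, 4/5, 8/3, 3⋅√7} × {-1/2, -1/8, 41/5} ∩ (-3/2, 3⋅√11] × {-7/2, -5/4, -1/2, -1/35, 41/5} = {-1/48, 1/22} × {41/5}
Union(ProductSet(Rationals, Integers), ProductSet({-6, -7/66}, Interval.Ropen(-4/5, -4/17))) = Union(ProductSet({-6, -7/66}, Interval.Ropen(-4/5, -4/17)), ProductSet(Rationals, Integers))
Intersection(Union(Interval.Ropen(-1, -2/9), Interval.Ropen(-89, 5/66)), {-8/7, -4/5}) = {-8/7, -4/5}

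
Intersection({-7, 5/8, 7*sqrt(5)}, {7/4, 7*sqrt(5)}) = {7*sqrt(5)}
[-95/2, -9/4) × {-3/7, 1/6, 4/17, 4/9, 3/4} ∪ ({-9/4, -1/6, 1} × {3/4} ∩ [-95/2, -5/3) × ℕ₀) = [-95/2, -9/4) × {-3/7, 1/6, 4/17, 4/9, 3/4}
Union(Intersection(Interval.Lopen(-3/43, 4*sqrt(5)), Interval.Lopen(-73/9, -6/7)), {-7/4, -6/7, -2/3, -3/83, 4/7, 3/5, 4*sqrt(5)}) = {-7/4, -6/7, -2/3, -3/83, 4/7, 3/5, 4*sqrt(5)}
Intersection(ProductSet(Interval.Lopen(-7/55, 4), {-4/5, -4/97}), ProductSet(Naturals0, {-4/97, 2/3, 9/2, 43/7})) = ProductSet(Range(0, 5, 1), {-4/97})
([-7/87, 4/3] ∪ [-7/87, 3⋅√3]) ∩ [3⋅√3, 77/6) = {3⋅√3}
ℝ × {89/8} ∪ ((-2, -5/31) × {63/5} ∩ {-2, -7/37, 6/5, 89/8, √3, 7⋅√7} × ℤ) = ℝ × {89/8}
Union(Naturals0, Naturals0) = Naturals0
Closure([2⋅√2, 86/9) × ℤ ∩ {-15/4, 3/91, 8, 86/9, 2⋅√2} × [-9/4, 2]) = {8, 2⋅√2} × {-2, -1, …, 2}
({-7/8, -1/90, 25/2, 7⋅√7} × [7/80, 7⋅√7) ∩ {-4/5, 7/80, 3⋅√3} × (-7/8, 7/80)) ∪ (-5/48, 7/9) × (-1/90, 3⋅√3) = (-5/48, 7/9) × (-1/90, 3⋅√3)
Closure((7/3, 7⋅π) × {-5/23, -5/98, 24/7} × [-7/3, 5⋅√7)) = [7/3, 7⋅π] × {-5/23, -5/98, 24/7} × [-7/3, 5⋅√7]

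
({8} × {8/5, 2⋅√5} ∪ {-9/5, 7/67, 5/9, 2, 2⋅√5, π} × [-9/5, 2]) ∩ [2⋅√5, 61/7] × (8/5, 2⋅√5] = ({8} × {2⋅√5}) ∪ ({2⋅√5} × (8/5, 2])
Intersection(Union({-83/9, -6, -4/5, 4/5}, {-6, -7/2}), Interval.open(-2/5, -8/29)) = EmptySet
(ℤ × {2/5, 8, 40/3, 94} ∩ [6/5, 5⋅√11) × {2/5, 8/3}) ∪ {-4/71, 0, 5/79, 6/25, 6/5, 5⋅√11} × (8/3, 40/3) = ({2, 3, …, 16} × {2/5}) ∪ ({-4/71, 0, 5/79, 6/25, 6/5, 5⋅√11} × (8/3, 40/3))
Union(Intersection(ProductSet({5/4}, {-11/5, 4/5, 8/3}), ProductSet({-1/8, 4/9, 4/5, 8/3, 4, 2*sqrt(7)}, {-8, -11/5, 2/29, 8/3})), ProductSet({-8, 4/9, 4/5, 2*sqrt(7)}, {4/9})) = ProductSet({-8, 4/9, 4/5, 2*sqrt(7)}, {4/9})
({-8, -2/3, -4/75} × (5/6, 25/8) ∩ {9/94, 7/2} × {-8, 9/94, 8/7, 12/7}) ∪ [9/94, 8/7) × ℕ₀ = [9/94, 8/7) × ℕ₀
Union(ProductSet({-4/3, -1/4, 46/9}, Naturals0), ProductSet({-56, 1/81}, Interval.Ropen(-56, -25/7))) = Union(ProductSet({-56, 1/81}, Interval.Ropen(-56, -25/7)), ProductSet({-4/3, -1/4, 46/9}, Naturals0))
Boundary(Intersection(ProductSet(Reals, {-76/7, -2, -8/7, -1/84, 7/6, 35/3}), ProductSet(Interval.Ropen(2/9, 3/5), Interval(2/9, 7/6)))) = ProductSet(Interval(2/9, 3/5), {7/6})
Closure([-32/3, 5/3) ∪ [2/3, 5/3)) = [-32/3, 5/3]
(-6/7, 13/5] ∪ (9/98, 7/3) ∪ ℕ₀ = (-6/7, 13/5] ∪ ℕ₀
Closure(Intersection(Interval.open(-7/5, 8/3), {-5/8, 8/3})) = {-5/8}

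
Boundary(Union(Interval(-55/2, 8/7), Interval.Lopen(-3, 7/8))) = {-55/2, 8/7}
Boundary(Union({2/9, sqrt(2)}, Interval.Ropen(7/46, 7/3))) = {7/46, 7/3}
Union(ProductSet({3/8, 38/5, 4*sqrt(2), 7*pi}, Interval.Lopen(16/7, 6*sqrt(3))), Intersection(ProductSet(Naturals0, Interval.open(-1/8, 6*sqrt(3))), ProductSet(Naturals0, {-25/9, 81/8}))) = Union(ProductSet({3/8, 38/5, 4*sqrt(2), 7*pi}, Interval.Lopen(16/7, 6*sqrt(3))), ProductSet(Naturals0, {81/8}))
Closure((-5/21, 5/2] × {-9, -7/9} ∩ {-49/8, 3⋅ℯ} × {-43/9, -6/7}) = ∅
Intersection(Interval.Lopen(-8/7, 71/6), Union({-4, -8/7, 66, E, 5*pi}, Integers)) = Union({E}, Range(-1, 12, 1))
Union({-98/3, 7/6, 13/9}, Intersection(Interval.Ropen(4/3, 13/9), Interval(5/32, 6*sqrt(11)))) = Union({-98/3, 7/6}, Interval(4/3, 13/9))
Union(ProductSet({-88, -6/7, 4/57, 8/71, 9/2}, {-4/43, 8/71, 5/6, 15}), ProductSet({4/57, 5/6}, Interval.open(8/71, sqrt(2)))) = Union(ProductSet({4/57, 5/6}, Interval.open(8/71, sqrt(2))), ProductSet({-88, -6/7, 4/57, 8/71, 9/2}, {-4/43, 8/71, 5/6, 15}))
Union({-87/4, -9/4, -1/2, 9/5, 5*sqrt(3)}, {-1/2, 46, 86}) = {-87/4, -9/4, -1/2, 9/5, 46, 86, 5*sqrt(3)}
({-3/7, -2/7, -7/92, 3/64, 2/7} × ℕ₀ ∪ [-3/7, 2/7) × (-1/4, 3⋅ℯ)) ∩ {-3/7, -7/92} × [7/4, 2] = {-3/7, -7/92} × [7/4, 2]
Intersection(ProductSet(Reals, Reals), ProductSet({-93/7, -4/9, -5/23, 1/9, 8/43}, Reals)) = ProductSet({-93/7, -4/9, -5/23, 1/9, 8/43}, Reals)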